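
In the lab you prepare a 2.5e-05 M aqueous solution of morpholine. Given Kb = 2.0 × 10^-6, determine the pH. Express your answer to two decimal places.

pH = 8.79

C4H8ONH + H2O ⇌ C4H8ONH2+ + OH-
From the ICE table, Kb = [OH-]²/(2.5e-05 − [OH-]) = 2.0 × 10^-6.
[OH-] is not negligible relative to C₀; solve [OH-]² + 2e-06·[OH-] − 5e-11 = 0.
[OH-] = (−Kb + √(Kb² + 4·Kb·C₀))/2 = 6.14 × 10^-6 M
pOH = −log(6.14 × 10^-6) = 5.21; pH = 14.00 − 5.21 = 8.79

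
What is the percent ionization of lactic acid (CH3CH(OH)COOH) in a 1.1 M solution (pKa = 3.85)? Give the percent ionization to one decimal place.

CH3CH(OH)COOH ⇌ CH3CH(OH)COO- + H+; let x = [H+] at equilibrium.
Ka = 10^(−3.85) = 1.41 × 10^-4
x ≈ √(Ka·C₀) = √(1.41 × 10^-4 × 1.1) = 1.25 × 10^-2 M
Fraction ionized = 1.25 × 10^-2 / 1.1 = 0.0114 → 1.1%

1.1%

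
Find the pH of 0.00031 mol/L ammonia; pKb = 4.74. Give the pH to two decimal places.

pH = 9.82

NH3 + H2O ⇌ NH4+ + OH-
Kb = 10^(−4.74) = 1.82 × 10^-5
Kb = x²/(0.00031 − x) = 1.82 × 10^-5
x is not negligible relative to C₀; solve x² + 1.82e-05·x − 5.64e-09 = 0.
x = [−1.82e-05 + √(1.82e-05² + 2.26e-08)]/2 = 6.66 × 10^-5 M
pOH = 4.18, so pH = 14.00 − pOH = 9.82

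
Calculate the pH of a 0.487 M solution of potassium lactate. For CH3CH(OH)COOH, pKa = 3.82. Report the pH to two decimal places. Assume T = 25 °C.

CH3CH(OH)COO- is the conjugate base of the weak acid CH3CH(OH)COOH.
Ka = 10^(−3.82) = 1.51 × 10^-4
Kb = Kw/Ka = 1.0×10^-14 / 1.51 × 10^-4 = 6.62 × 10^-11
From the ICE table, Kb = [OH-]²/(0.487 − [OH-]) = 6.62 × 10^-11.
Assume [OH-] ≪ 0.487: [OH-] ≈ √(6.62 × 10^-11 × 0.487) = 5.68 × 10^-6 M
pOH = 5.25, so pH = 14.00 − pOH = 8.75

pH = 8.75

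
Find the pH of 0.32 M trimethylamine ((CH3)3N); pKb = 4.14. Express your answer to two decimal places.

(CH3)3N + H2O ⇌ (CH3)3NH+ + OH-
Kb = 10^(−4.14) = 7.24 × 10^-5
From the ICE table, Kb = [OH-]²/(0.32 − [OH-]) = 7.24 × 10^-5.
Since Kb ≪ C₀, [OH-] ≈ √(Kb·C₀) = 4.81 × 10^-3 M.
pOH = 2.32, so pH = 14.00 − pOH = 11.68

pH = 11.68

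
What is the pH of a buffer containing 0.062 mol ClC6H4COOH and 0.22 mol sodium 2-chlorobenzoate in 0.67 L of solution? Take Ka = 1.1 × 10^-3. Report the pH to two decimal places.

pKa = −log(1.1 × 10^-3) = 2.959
pH = pKa + log([A⁻]/[HA]) = 2.959 + log(0.22/0.062)
pH = 2.959 + (+0.550) = 3.51

pH = 3.51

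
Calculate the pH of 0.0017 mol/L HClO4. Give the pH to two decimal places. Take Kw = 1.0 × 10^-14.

pH = 2.77

HClO4 is a strong acid and dissociates completely, so [H+] = 0.0017 M.
pH = -log(0.0017) = 2.77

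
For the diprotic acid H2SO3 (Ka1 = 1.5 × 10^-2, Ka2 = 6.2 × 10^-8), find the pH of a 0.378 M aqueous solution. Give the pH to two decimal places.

pH = 1.17

Ka1 ≫ Ka2, so treat the first dissociation as the only significant source of H+.
Ka1 = x²/(0.378 − x) = 1.5 × 10^-2
Solving the quadratic: x = (−Ka1 + √(Ka1² + 4·Ka1·C₀))/2 = 6.82 × 10^-2 M
pH = −log(6.82 × 10^-2) = 1.17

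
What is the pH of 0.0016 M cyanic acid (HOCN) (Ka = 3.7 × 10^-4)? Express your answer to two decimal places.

pH = 3.22

HOCN ⇌ OCN- + H+
Ka = x²/(0.0016 − x) = 3.7 × 10^-4
x is not negligible relative to C₀; solve x² + 0.00037·x − 5.92e-07 = 0.
x = (−Ka + √(Ka² + 4·Ka·C₀))/2 = 6.06 × 10^-4 M
pH = −log[H+] = −log(6.06 × 10^-4) = 3.22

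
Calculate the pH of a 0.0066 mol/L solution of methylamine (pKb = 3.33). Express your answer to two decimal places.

pH = 11.19

CH3NH2 + H2O ⇌ CH3NH3+ + OH-
Kb = 10^(−3.33) = 4.68 × 10^-4
Kb = [OH-]²/(0.0066 − [OH-]) = 4.68 × 10^-4
The 5% rule fails; solving [OH-]² + Kb·[OH-] − Kb·C₀ = 0 exactly:
[OH-] = [−0.000468 + √(0.000468² + 1.24e-05)]/2 = 1.54 × 10^-3 M
pOH = −log(1.54 × 10^-3) = 2.81; pH = 14.00 − 2.81 = 11.19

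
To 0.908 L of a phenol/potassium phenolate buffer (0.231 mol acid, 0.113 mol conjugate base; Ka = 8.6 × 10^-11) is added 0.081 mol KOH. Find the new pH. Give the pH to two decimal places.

OH- converts C6H5OH to C6H5O-: C6H5OH → 0.15 mol, C6H5O- → 0.194 mol.
pKa = −log(8.6 × 10^-11) = 10.066
pH = pKa + log(n_C6H5O-/n_C6H5OH) = 10.066 + log(0.194/0.15) = 10.066 + (+0.112)

pH = 10.18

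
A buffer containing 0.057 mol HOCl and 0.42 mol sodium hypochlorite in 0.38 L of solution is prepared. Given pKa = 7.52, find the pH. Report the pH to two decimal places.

Henderson–Hasselbalch: pH = pKa + log([OCl-]/[HOCl]) = 7.52 + log(0.42/0.057)
pH = 7.52 + (+0.867) = 8.39

pH = 8.39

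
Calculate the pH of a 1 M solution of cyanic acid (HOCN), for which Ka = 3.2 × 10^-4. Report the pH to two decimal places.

pH = 1.75

HOCN ⇌ OCN- + H+
From the ICE table, Ka = [H+]²/(1 − [H+]) = 3.2 × 10^-4.
Neglecting [H+] in the denominator: [H+] = √(3.2 × 10^-4 × 1) = 1.79 × 10^-2 M
([H+]/C₀ = 1.8% < 5%, so the approximation holds.)
pH = −log(1.79 × 10^-2) = 1.75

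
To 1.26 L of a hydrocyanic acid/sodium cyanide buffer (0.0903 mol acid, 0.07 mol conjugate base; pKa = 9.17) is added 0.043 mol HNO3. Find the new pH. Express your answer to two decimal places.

After neutralization: n(HCN) = 0.133 mol, n(CN-) = 0.027 mol.
Henderson–Hasselbalch with mole ratio 0.027/0.133: pH = 9.17 + (-0.692)

pH = 8.48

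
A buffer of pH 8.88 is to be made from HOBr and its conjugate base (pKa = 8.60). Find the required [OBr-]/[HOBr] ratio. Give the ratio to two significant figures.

pH = pKa + log(r) ⇒ log(r) = 8.88 − 8.60 = +0.28
r = [OBr-]/[HOBr] = 10^(+0.28) = 1.91

ratio = 1.9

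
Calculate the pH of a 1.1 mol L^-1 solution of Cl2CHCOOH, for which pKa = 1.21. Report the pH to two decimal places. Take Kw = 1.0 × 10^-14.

Cl2CHCOOH ⇌ Cl2CHCOO- + H+
Ka = 10^(−1.21) = 6.17 × 10^-2
Ka = [H+]²/(1.1 − [H+]) = 6.17 × 10^-2
The 5% rule fails; solving [H+]² + Ka·[H+] − Ka·C₀ = 0 exactly:
[H+] = [−0.0617 + √(0.0617² + 0.271)]/2 = 2.31 × 10^-1 M
pH = −log[H+] = −log(2.31 × 10^-1) = 0.64

pH = 0.64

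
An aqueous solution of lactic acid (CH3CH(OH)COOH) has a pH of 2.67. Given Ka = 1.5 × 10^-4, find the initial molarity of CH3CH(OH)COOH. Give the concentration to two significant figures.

C₀ = 3.3 × 10^-2 M

[H+] = 10^(-2.67) = 2.14 × 10^-3 M = x
Ka = x²/(C₀ − x) ⇒ C₀ = x + x²/Ka
C₀ = 2.14 × 10^-3 + (2.14 × 10^-3)²/(1.5 × 10^-4) = 3.27 × 10^-2 M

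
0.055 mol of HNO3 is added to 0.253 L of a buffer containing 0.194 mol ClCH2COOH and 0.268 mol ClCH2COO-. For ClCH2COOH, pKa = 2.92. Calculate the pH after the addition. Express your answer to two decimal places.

pH = 2.85

After neutralization: n(ClCH2COOH) = 0.249 mol, n(ClCH2COO-) = 0.213 mol.
Henderson–Hasselbalch with mole ratio 0.213/0.249: pH = 2.92 + (-0.068)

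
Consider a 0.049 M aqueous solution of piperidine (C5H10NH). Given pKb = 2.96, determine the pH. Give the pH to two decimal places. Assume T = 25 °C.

C5H10NH + H2O ⇌ C5H10NH2+ + OH-
Kb = 10^(−2.96) = 1.10 × 10^-3
Let x = [OH-] at equilibrium. Kb = x²/(0.049 − x).
x is not negligible relative to C₀; solve x² + 0.0011·x − 5.39e-05 = 0.
x = (−Kb + √(Kb² + 4·Kb·C₀))/2 = 6.81 × 10^-3 M
pOH = 2.17, so pH = 14.00 − pOH = 11.83

pH = 11.83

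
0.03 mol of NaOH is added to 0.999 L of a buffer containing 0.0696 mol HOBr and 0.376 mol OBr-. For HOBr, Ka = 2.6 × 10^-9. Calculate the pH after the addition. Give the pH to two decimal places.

OH- converts HOBr to OBr-: HOBr → 0.0396 mol, OBr- → 0.406 mol.
pKa = −log(2.6 × 10^-9) = 8.585
pH = pKa + log([A⁻]/[HA]) = 8.585 + log(0.406/0.0396) = 8.585 +1.011

pH = 9.60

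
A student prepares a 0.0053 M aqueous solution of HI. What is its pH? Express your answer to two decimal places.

HI is a strong acid and dissociates completely, so [H+] = 0.0053 M.
pH = -log(0.0053) = 2.28

pH = 2.28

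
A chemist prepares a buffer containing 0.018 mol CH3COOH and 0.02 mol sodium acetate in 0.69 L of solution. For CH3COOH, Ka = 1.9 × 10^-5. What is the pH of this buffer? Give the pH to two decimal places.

pH = 4.77

pKa = −log(1.9 × 10^-5) = 4.721
pH = pKa + log([A⁻]/[HA]) = 4.721 + log(0.02/0.018)
pH = 4.721 + (+0.046) = 4.77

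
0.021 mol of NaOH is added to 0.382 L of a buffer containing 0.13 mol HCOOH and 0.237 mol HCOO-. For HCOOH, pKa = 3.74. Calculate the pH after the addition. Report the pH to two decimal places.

After neutralization: n(HCOOH) = 0.109 mol, n(HCOO-) = 0.258 mol.
pH = pKa + log(n_HCOO-/n_HCOOH) = 3.74 + log(0.258/0.109) = 3.74 + (+0.374)

pH = 4.11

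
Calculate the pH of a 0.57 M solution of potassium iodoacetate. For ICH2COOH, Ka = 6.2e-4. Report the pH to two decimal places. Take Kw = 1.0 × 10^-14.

pH = 8.48

ICH2COO- is the conjugate base of the weak acid ICH2COOH.
Kb = Kw/Ka = 1.0×10^-14 / 6.2 × 10^-4 = 1.61 × 10^-11
Kb = x²/(0.57 − x) = 1.61 × 10^-11
Since Kb ≪ C₀, x ≈ √(Kb·C₀) = 3.03 × 10^-6 M.
pOH = −log(3.03 × 10^-6) = 5.52; pH = 14.00 − 5.52 = 8.48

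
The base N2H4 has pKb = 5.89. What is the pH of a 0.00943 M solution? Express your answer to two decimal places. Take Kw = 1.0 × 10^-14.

N2H4 + H2O ⇌ N2H5+ + OH-
Kb = 10^(−5.89) = 1.29 × 10^-6
Kb = [OH-]²/(0.00943 − [OH-]) = 1.29 × 10^-6
Since Kb ≪ C₀, [OH-] ≈ √(Kb·C₀) = 1.10 × 10^-4 M.
([OH-]/C₀ = 1.2% < 5%, so the approximation holds.)
pOH = 3.96, so pH = 14.00 − pOH = 10.04

pH = 10.04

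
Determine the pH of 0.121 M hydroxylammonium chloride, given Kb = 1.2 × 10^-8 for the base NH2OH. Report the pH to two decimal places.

pH = 3.50

NH3OH+ is the conjugate acid of the weak base NH2OH.
Ka = Kw/Kb = 1.0×10^-14 / 1.2 × 10^-8 = 8.33 × 10^-7
Let x = [H+] at equilibrium. Ka = x²/(0.121 − x).
Neglecting x in the denominator: x = √(8.33 × 10^-7 × 0.121) = 3.17 × 10^-4 M
(x/C₀ = 0.26% < 5%, so the approximation holds.)
pH = −log(3.17 × 10^-4) = 3.50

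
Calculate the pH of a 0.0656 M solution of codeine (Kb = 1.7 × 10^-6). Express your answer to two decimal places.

pH = 10.52

C18H21NO3 + H2O ⇌ C18H22NO3+ + OH-
Let x = [OH-] at equilibrium. Kb = x²/(0.0656 − x).
Assume x ≪ 0.0656: x ≈ √(1.7 × 10^-6 × 0.0656) = 3.34 × 10^-4 M
(x/C₀ = 0.51% < 5%, so the approximation holds.)
pOH = 3.48, so pH = 14.00 − pOH = 10.52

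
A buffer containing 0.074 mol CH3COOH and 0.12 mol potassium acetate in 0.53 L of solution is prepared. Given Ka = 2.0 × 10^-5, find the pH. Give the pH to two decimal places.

pKa = −log(2.0 × 10^-5) = 4.699
pH = pKa + log([A⁻]/[HA]) = 4.699 + log(0.12/0.074)
pH = 4.699 + (+0.210) = 4.91

pH = 4.91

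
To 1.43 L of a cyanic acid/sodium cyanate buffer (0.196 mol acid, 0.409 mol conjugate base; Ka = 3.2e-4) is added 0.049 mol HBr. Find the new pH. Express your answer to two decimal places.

pH = 3.66

Added H+ converts OCN- to HOCN: HOCN → 0.245 mol, OCN- → 0.36 mol.
pKa = −log(3.2 × 10^-4) = 3.495
pH = pKa + log([A⁻]/[HA]) = 3.495 + log(0.36/0.245) = 3.495 +0.167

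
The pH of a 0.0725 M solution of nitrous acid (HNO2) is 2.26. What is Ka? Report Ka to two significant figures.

[H+] = 10^(-2.26) = 5.50 × 10^-3 M
At equilibrium [HA] = 0.0725 − 5.50 × 10^-3 = 6.70 × 10^-2 M
Ka = [H+][A-]/[HA] = (5.50 × 10^-3)² / 6.70 × 10^-2 = 4.5 × 10^-4

Ka = 4.5 × 10^-4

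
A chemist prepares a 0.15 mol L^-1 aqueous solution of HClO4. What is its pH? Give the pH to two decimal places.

pH = 0.82

HClO4 is a strong acid and dissociates completely, so [H+] = 0.15 M.
pH = -log(0.15) = 0.82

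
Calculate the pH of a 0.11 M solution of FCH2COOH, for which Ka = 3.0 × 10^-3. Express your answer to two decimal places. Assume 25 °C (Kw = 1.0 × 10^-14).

pH = 1.78

FCH2COOH ⇌ FCH2COO- + H+
From the ICE table, Ka = x²/(0.11 − x) = 3.0 × 10^-3.
The 5% rule fails; solving x² + Ka·x − Ka·C₀ = 0 exactly:
x = [−0.003 + √(0.003² + 0.00132)]/2 = 1.67 × 10^-2 M
pH = −log[H+] = −log(1.67 × 10^-2) = 1.78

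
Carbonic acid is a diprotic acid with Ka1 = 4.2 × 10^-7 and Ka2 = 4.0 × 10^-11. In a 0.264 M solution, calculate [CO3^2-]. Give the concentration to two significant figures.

First ionization gives [H+] ≈ [HCO3-] = 3.33 × 10^-4 M.
Second step: Ka2 = [H+][CO3^2-]/[HCO3-] ≈ [CO3^2-] (since [H+] ≈ [HCO3-]).
So [CO3^2-] ≈ Ka2.

4.0 × 10^-11 M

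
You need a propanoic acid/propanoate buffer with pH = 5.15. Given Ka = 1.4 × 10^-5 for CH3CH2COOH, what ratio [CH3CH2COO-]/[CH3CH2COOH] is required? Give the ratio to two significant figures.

pKa = -log(1.4 × 10^-5) = 4.854
pH = pKa + log(r) ⇒ log(r) = 5.15 − 4.854 = +0.296
r = [CH3CH2COO-]/[CH3CH2COOH] = 10^(+0.296) = 1.98

ratio = 2.0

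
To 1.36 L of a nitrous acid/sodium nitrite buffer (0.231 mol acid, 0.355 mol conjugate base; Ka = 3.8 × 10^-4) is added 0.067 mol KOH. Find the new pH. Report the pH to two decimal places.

pH = 3.83

After neutralization: n(HNO2) = 0.164 mol, n(NO2-) = 0.422 mol.
pKa = −log(3.8 × 10^-4) = 3.420
pH = pKa + log([A⁻]/[HA]) = 3.420 + log(0.422/0.164) = 3.420 +0.410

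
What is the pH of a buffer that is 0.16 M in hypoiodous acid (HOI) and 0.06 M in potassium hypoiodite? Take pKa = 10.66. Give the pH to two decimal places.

pH = 10.23

pH = pKa + log([A⁻]/[HA]) = 10.66 + log(0.06/0.16)
pH = 10.66 + (-0.426) = 10.23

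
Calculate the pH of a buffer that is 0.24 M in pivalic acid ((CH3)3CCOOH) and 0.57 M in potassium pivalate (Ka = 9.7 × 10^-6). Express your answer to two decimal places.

pH = 5.39

pKa = −log(9.7 × 10^-6) = 5.013
Henderson–Hasselbalch: pH = pKa + log([(CH3)3CCOO-]/[(CH3)3CCOOH]) = 5.013 + log(0.57/0.24)
pH = 5.013 + (+0.376) = 5.39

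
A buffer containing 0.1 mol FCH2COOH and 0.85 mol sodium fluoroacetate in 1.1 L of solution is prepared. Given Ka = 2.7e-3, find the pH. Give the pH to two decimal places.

pKa = −log(2.7 × 10^-3) = 2.569
pH = pKa + log([A⁻]/[HA]) = 2.569 + log(0.85/0.1)
pH = 2.569 + (+0.929) = 3.50

pH = 3.50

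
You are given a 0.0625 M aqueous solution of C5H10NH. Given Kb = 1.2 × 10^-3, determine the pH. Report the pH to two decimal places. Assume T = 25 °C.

C5H10NH + H2O ⇌ C5H10NH2+ + OH-
Let x = [OH-] at equilibrium. Kb = x²/(0.0625 − x).
x is not negligible relative to C₀; solve x² + 0.0012·x − 7.5e-05 = 0.
x = [−0.0012 + √(0.0012² + 0.0003)]/2 = 8.08 × 10^-3 M
pOH = −log(8.08 × 10^-3) = 2.09; pH = 14.00 − 2.09 = 11.91

pH = 11.91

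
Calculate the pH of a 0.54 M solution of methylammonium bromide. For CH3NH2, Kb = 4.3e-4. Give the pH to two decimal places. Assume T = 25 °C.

pH = 5.45

CH3NH3+ is the conjugate acid of the weak base CH3NH2.
Ka = Kw/Kb = 1.0×10^-14 / 4.3 × 10^-4 = 2.33 × 10^-11
Let x = [H+] at equilibrium. Ka = x²/(0.54 − x).
Neglecting x in the denominator: x = √(2.33 × 10^-11 × 0.54) = 3.55 × 10^-6 M
Check: 0.00066% ionized — well under 5%, approximation valid.
pH = −log(3.55 × 10^-6) = 5.45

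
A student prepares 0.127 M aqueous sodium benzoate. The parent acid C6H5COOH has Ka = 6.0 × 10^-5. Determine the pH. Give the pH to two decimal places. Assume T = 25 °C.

C6H5COO- is the conjugate base of the weak acid C6H5COOH.
Kb = Kw/Ka = 1.0×10^-14 / 6.0 × 10^-5 = 1.67 × 10^-10
Kb = x²/(0.127 − x) = 1.67 × 10^-10
Assume x ≪ 0.127: x ≈ √(1.67 × 10^-10 × 0.127) = 4.61 × 10^-6 M
pOH = 5.34, so pH = 14.00 − pOH = 8.66

pH = 8.66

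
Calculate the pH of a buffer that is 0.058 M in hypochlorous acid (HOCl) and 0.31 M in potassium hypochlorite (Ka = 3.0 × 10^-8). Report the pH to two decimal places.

pKa = −log(3.0 × 10^-8) = 7.523
Henderson–Hasselbalch: pH = pKa + log([OCl-]/[HOCl]) = 7.523 + log(0.31/0.058)
pH = 7.523 + (+0.728) = 8.25

pH = 8.25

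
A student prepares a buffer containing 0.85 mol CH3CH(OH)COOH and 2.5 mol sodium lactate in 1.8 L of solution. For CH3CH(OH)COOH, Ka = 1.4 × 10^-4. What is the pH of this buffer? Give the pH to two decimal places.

pH = 4.32

pKa = −log(1.4 × 10^-4) = 3.854
Henderson–Hasselbalch: pH = pKa + log([CH3CH(OH)COO-]/[CH3CH(OH)COOH]) = 3.854 + log(2.5/0.85)
pH = 3.854 + (+0.469) = 4.32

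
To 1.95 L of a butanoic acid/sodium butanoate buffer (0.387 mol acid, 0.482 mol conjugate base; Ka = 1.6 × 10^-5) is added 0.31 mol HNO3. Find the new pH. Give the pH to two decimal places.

After neutralization: n(CH3(CH2)2COOH) = 0.697 mol, n(CH3(CH2)2COO-) = 0.172 mol.
pKa = −log(1.6 × 10^-5) = 4.796
pH = pKa + log(n_CH3(CH2)2COO-/n_CH3(CH2)2COOH) = 4.796 + log(0.172/0.697) = 4.796 + (-0.608)

pH = 4.19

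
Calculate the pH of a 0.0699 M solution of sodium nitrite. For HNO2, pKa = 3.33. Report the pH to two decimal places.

pH = 8.09

NO2- is the conjugate base of the weak acid HNO2.
Ka = 10^(−3.33) = 4.68 × 10^-4
Kb = Kw/Ka = 1.0×10^-14 / 4.68 × 10^-4 = 2.14 × 10^-11
Kb = [OH-]²/(0.0699 − [OH-]) = 2.14 × 10^-11
Neglecting [OH-] in the denominator: [OH-] = √(2.14 × 10^-11 × 0.0699) = 1.22 × 10^-6 M
Check: 0.0017% ionized — well under 5%, approximation valid.
pOH = 5.91, so pH = 14.00 − pOH = 8.09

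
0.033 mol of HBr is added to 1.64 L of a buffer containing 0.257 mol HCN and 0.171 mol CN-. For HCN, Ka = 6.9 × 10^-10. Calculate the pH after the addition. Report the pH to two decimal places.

pH = 8.84

Added H+ converts CN- to HCN: HCN → 0.29 mol, CN- → 0.138 mol.
pKa = −log(6.9 × 10^-10) = 9.161
pH = pKa + log([A⁻]/[HA]) = 9.161 + log(0.138/0.29) = 9.161 -0.323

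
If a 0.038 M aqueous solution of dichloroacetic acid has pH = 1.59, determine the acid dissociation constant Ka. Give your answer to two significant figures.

[H+] = 10^(-1.59) = 2.57 × 10^-2 M
At equilibrium [HA] = 0.038 − 2.57 × 10^-2 = 1.23 × 10^-2 M
Ka = [H+][A-]/[HA] = (2.57 × 10^-2)² / 1.23 × 10^-2 = 5.4 × 10^-2

Ka = 5.4 × 10^-2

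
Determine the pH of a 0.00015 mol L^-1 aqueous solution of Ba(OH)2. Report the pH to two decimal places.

pH = 10.48

Ba(OH)2 is a strong base (each formula unit releases 2 OH-); [OH-] = 0.0003 M.
pOH = -log(0.0003) = 3.52
pH = 14.00 - 3.52 = 10.48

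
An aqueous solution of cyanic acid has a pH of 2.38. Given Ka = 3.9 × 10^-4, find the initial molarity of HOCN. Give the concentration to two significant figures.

[H+] = 10^(-2.38) = 4.17 × 10^-3 M = x
Ka = x²/(C₀ − x) ⇒ C₀ = x + x²/Ka
C₀ = 4.17 × 10^-3 + (4.17 × 10^-3)²/(3.9 × 10^-4) = 4.88 × 10^-2 M

C₀ = 4.9 × 10^-2 M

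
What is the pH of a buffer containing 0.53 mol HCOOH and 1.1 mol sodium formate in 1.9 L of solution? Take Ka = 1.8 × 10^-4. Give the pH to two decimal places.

pH = 4.06

pKa = −log(1.8 × 10^-4) = 3.745
Using pH = pKa + log([base]/[acid]) with [base]/[acid] = 1.1/0.53:
pH = 3.745 + (+0.317) = 4.06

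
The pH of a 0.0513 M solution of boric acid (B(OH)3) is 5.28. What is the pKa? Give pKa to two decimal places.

pKa = 9.27

[H+] = 10^(-5.28) = 5.25 × 10^-6 M
At equilibrium [HA] = 0.0513 − 5.25 × 10^-6 = 5.13 × 10^-2 M
Ka = [H+][A-]/[HA] = (5.25 × 10^-6)² / 5.13 × 10^-2 = 5.37 × 10^-10
pKa = -log(5.37 × 10^-10) = 9.27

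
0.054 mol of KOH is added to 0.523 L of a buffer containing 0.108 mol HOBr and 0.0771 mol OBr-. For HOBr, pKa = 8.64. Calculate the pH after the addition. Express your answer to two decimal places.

pH = 9.03

OH- converts HOBr to OBr-: HOBr → 0.054 mol, OBr- → 0.131 mol.
Henderson–Hasselbalch with mole ratio 0.131/0.054: pH = 8.64 + (+0.385)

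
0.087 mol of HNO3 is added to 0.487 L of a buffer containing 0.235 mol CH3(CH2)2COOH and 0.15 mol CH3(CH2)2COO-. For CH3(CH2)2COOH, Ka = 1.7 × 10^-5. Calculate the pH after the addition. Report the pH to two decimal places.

pH = 4.06

Added H+ converts CH3(CH2)2COO- to CH3(CH2)2COOH: CH3(CH2)2COOH → 0.322 mol, CH3(CH2)2COO- → 0.063 mol.
pKa = −log(1.7 × 10^-5) = 4.770
Henderson–Hasselbalch with mole ratio 0.063/0.322: pH = 4.770 + (-0.709)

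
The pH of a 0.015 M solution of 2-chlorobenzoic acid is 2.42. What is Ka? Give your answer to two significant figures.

Ka = 1.3 × 10^-3

[H+] = 10^(-2.42) = 3.80 × 10^-3 M
At equilibrium [HA] = 0.015 − 3.80 × 10^-3 = 1.12 × 10^-2 M
Ka = [H+][A-]/[HA] = (3.80 × 10^-3)² / 1.12 × 10^-2 = 1.3 × 10^-3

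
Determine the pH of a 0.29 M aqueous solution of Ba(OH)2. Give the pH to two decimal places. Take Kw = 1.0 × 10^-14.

Ba(OH)2 is a strong base (each formula unit releases 2 OH-); [OH-] = 0.58 M.
pOH = -log(0.58) = 0.24
pH = 14.00 - 0.24 = 13.76

pH = 13.76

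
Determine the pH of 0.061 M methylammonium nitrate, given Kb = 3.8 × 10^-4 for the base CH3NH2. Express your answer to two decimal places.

pH = 5.90

CH3NH3+ is the conjugate acid of the weak base CH3NH2.
Ka = Kw/Kb = 1.0×10^-14 / 3.8 × 10^-4 = 2.63 × 10^-11
Ka = [H+]²/(0.061 − [H+]) = 2.63 × 10^-11
Since Ka ≪ C₀, [H+] ≈ √(Ka·C₀) = 1.27 × 10^-6 M.
pH = −log[H+] = −log(1.27 × 10^-6) = 5.90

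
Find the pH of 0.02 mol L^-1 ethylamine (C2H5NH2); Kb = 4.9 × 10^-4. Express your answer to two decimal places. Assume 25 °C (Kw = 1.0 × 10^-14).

C2H5NH2 + H2O ⇌ C2H5NH3+ + OH-
From the ICE table, Kb = [OH-]²/(0.02 − [OH-]) = 4.9 × 10^-4.
[OH-] is not negligible relative to C₀; solve [OH-]² + 0.00049·[OH-] − 9.8e-06 = 0.
[OH-] = [−0.00049 + √(0.00049² + 3.92e-05)]/2 = 2.90 × 10^-3 M
pOH = −log(2.90 × 10^-3) = 2.54; pH = 14.00 − 2.54 = 11.46

pH = 11.46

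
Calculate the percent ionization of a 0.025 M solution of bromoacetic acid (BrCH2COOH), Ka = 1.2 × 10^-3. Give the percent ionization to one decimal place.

19.6%

BrCH2COOH ⇌ BrCH2COO- + H+; let x = [H+] at equilibrium.
Ka = x²/(C₀ − x); solving the quadratic gives x = 4.91 × 10^-3 M.
Fraction ionized = 4.91 × 10^-3 / 0.025 = 0.1964 → 19.6%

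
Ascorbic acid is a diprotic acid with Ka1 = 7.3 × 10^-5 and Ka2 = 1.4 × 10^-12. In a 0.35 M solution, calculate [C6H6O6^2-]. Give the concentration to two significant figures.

1.4 × 10^-12 M

First ionization gives [H+] ≈ [HC6H6O6-] = 5.05 × 10^-3 M.
Second step: Ka2 = [H+][C6H6O6^2-]/[HC6H6O6-] ≈ [C6H6O6^2-] (since [H+] ≈ [HC6H6O6-]).
So [C6H6O6^2-] ≈ Ka2.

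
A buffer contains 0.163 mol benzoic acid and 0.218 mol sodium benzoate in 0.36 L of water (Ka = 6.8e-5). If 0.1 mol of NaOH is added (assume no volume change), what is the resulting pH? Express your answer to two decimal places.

pH = 4.87

OH- converts C6H5COOH to C6H5COO-: C6H5COOH → 0.063 mol, C6H5COO- → 0.318 mol.
pKa = −log(6.8 × 10^-5) = 4.167
Henderson–Hasselbalch with mole ratio 0.318/0.063: pH = 4.167 + (+0.703)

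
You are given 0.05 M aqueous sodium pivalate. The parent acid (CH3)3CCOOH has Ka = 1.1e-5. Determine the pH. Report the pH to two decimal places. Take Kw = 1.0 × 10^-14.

(CH3)3CCOO- is the conjugate base of the weak acid (CH3)3CCOOH.
Kb = Kw/Ka = 1.0×10^-14 / 1.1 × 10^-5 = 9.09 × 10^-10
Kb = [OH-]²/(0.05 − [OH-]) = 9.09 × 10^-10
Neglecting [OH-] in the denominator: [OH-] = √(9.09 × 10^-10 × 0.05) = 6.74 × 10^-6 M
([OH-]/C₀ = 0.013% < 5%, so the approximation holds.)
pOH = −log(6.74 × 10^-6) = 5.17; pH = 14.00 − 5.17 = 8.83

pH = 8.83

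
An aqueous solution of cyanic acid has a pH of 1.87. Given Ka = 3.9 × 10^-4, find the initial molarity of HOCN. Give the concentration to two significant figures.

C₀ = 4.8 × 10^-1 M

[H+] = 10^(-1.87) = 1.35 × 10^-2 M = x
Ka = x²/(C₀ − x) ⇒ C₀ = x + x²/Ka
C₀ = 1.35 × 10^-2 + (1.35 × 10^-2)²/(3.9 × 10^-4) = 4.81 × 10^-1 M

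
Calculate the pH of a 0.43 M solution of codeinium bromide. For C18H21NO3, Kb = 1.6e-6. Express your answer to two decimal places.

pH = 4.29

C18H22NO3+ is the conjugate acid of the weak base C18H21NO3.
Ka = Kw/Kb = 1.0×10^-14 / 1.6 × 10^-6 = 6.25 × 10^-9
From the ICE table, Ka = x²/(0.43 − x) = 6.25 × 10^-9.
Neglecting x in the denominator: x = √(6.25 × 10^-9 × 0.43) = 5.18 × 10^-5 M
Check: 0.012% ionized — well under 5%, approximation valid.
pH = −log(5.18 × 10^-5) = 4.29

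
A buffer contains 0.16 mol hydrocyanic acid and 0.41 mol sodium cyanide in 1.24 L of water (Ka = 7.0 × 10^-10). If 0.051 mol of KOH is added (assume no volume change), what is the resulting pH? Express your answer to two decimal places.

After neutralization: n(HCN) = 0.109 mol, n(CN-) = 0.461 mol.
pKa = −log(7.0 × 10^-10) = 9.155
pH = pKa + log([A⁻]/[HA]) = 9.155 + log(0.461/0.109) = 9.155 +0.626

pH = 9.78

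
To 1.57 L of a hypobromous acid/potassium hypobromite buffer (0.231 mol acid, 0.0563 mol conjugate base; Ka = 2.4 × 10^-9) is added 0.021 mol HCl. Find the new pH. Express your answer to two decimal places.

pH = 7.77

After neutralization: n(HOBr) = 0.252 mol, n(OBr-) = 0.0353 mol.
pKa = −log(2.4 × 10^-9) = 8.620
pH = pKa + log([A⁻]/[HA]) = 8.620 + log(0.0353/0.252) = 8.620 -0.854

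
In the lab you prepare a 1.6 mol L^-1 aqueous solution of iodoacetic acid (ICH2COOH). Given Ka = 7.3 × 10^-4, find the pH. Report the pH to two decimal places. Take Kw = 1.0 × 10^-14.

ICH2COOH ⇌ ICH2COO- + H+
Ka = x²/(1.6 − x) = 7.3 × 10^-4
Neglecting x in the denominator: x = √(7.3 × 10^-4 × 1.6) = 3.42 × 10^-2 M
pH = −log[H+] = −log(3.42 × 10^-2) = 1.47

pH = 1.47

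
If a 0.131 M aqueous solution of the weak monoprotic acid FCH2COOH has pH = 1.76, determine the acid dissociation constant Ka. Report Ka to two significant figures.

Ka = 2.7 × 10^-3

[H+] = 10^(-1.76) = 1.74 × 10^-2 M
At equilibrium [HA] = 0.131 − 1.74 × 10^-2 = 1.14 × 10^-1 M
Ka = [H+][A-]/[HA] = (1.74 × 10^-2)² / 1.14 × 10^-1 = 2.7 × 10^-3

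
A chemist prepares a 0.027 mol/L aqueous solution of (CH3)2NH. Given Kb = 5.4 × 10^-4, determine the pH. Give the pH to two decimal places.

(CH3)2NH + H2O ⇌ (CH3)2NH2+ + OH-
Let x = [OH-] at equilibrium. Kb = x²/(0.027 − x).
Here C₀/Kb ≈ 50, so the small-x approximation fails. Use the quadratic:
x = [−0.00054 + √(0.00054² + 5.83e-05)]/2 = 3.56 × 10^-3 M
pOH = 2.45, so pH = 14.00 − pOH = 11.55

pH = 11.55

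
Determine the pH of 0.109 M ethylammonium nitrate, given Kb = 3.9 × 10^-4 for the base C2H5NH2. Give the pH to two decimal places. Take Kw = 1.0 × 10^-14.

pH = 5.78

C2H5NH3+ is the conjugate acid of the weak base C2H5NH2.
Ka = Kw/Kb = 1.0×10^-14 / 3.9 × 10^-4 = 2.56 × 10^-11
Ka = [H+]²/(0.109 − [H+]) = 2.56 × 10^-11
Since Ka ≪ C₀, [H+] ≈ √(Ka·C₀) = 1.67 × 10^-6 M.
pH = −log(1.67 × 10^-6) = 5.78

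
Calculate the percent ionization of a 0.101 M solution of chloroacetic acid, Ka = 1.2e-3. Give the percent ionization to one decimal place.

10.3%

ClCH2COOH ⇌ ClCH2COO- + H+; let x = [H+] at equilibrium.
Ka = x²/(C₀ − x); solving the quadratic gives x = 1.04 × 10^-2 M.
Fraction ionized = 1.04 × 10^-2 / 0.101 = 0.1030 → 10.3%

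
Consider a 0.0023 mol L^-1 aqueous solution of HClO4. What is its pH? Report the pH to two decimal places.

HClO4 is a strong acid and dissociates completely, so [H+] = 0.0023 M.
pH = -log(0.0023) = 2.64

pH = 2.64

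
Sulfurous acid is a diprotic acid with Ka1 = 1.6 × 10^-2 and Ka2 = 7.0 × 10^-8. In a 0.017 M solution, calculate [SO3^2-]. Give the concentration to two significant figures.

First ionization gives [H+] ≈ [HSO3-] = 1.03 × 10^-2 M.
Second step: Ka2 = [H+][SO3^2-]/[HSO3-] ≈ [SO3^2-] (since [H+] ≈ [HSO3-]).
So [SO3^2-] ≈ Ka2.

7.0 × 10^-8 M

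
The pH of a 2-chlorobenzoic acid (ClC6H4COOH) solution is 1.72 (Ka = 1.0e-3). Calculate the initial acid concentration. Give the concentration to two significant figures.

C₀ = 3.8 × 10^-1 M

[H+] = 10^(-1.72) = 1.91 × 10^-2 M = x
Ka = x²/(C₀ − x) ⇒ C₀ = x + x²/Ka
C₀ = 1.91 × 10^-2 + (1.91 × 10^-2)²/(1.0 × 10^-3) = 3.84 × 10^-1 M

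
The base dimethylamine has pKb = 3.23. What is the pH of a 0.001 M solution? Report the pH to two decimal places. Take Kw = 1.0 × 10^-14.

pH = 10.72

(CH3)2NH + H2O ⇌ (CH3)2NH2+ + OH-
Kb = 10^(−3.23) = 5.89 × 10^-4
Kb = x²/(0.001 − x) = 5.89 × 10^-4
The 5% rule fails; solving x² + Kb·x − Kb·C₀ = 0 exactly:
x = [−0.000589 + √(0.000589² + 2.36e-06)]/2 = 5.28 × 10^-4 M
pOH = −log(5.28 × 10^-4) = 3.28; pH = 14.00 − 3.28 = 10.72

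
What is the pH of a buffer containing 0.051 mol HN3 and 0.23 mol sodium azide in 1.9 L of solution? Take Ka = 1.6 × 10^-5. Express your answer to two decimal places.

pH = 5.45

pKa = −log(1.6 × 10^-5) = 4.796
Using pH = pKa + log([base]/[acid]) with [base]/[acid] = 0.23/0.051:
pH = 4.796 + (+0.654) = 5.45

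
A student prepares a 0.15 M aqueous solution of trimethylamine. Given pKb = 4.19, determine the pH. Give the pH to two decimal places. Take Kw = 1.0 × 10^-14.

pH = 11.49

(CH3)3N + H2O ⇌ (CH3)3NH+ + OH-
Kb = 10^(−4.19) = 6.46 × 10^-5
From the ICE table, Kb = x²/(0.15 − x) = 6.46 × 10^-5.
Neglecting x in the denominator: x = √(6.46 × 10^-5 × 0.15) = 3.11 × 10^-3 M
Check: 2.1% ionized — well under 5%, approximation valid.
pOH = 2.51, so pH = 14.00 − pOH = 11.49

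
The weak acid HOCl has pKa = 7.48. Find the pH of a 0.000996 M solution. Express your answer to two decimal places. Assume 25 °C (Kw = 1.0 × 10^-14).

HOCl ⇌ OCl- + H+
Ka = 10^(−7.48) = 3.31 × 10^-8
Ka = [H+]²/(0.000996 − [H+]) = 3.31 × 10^-8
Since Ka ≪ C₀, [H+] ≈ √(Ka·C₀) = 5.74 × 10^-6 M.
pH = −log[H+] = −log(5.74 × 10^-6) = 5.24

pH = 5.24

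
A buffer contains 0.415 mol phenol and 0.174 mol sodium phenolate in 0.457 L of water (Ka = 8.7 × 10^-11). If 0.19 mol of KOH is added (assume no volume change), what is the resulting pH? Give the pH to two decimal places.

After neutralization: n(C6H5OH) = 0.225 mol, n(C6H5O-) = 0.364 mol.
pKa = −log(8.7 × 10^-11) = 10.060
Henderson–Hasselbalch with mole ratio 0.364/0.225: pH = 10.060 + (+0.209)

pH = 10.27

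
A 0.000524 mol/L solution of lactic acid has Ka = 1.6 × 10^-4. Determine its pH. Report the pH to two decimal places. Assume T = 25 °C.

CH3CH(OH)COOH ⇌ CH3CH(OH)COO- + H+
Ka = x²/(0.000524 − x) = 1.6 × 10^-4
The 5% rule fails; solving x² + Ka·x − Ka·C₀ = 0 exactly:
x = [−0.00016 + √(0.00016² + 3.35e-07)]/2 = 2.20 × 10^-4 M
pH = −log(2.20 × 10^-4) = 3.66

pH = 3.66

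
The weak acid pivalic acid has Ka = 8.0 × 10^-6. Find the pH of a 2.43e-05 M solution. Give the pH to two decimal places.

pH = 4.98

(CH3)3CCOOH ⇌ (CH3)3CCOO- + H+
Ka = x²/(2.43e-05 − x) = 8.0 × 10^-6
Here C₀/Ka ≈ 3.04, so the small-x approximation fails. Use the quadratic:
x = (−Ka + √(Ka² + 4·Ka·C₀))/2 = 1.05 × 10^-5 M
pH = −log(1.05 × 10^-5) = 4.98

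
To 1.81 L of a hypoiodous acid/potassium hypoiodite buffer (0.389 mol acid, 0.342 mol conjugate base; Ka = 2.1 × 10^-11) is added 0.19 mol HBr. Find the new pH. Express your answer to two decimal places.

After neutralization: n(HOI) = 0.579 mol, n(OI-) = 0.152 mol.
pKa = −log(2.1 × 10^-11) = 10.678
Henderson–Hasselbalch with mole ratio 0.152/0.579: pH = 10.678 + (-0.581)

pH = 10.10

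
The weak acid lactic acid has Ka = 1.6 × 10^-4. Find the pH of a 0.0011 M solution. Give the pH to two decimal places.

pH = 3.46

CH3CH(OH)COOH ⇌ CH3CH(OH)COO- + H+
Ka = x²/(0.0011 − x) = 1.6 × 10^-4
Here C₀/Ka ≈ 6.88, so the small-x approximation fails. Use the quadratic:
x = [−0.00016 + √(0.00016² + 7.04e-07)]/2 = 3.47 × 10^-4 M
pH = −log(3.47 × 10^-4) = 3.46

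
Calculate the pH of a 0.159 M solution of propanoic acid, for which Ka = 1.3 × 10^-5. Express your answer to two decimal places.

pH = 2.84

CH3CH2COOH ⇌ CH3CH2COO- + H+
Ka = x²/(0.159 − x) = 1.3 × 10^-5
Since Ka ≪ C₀, x ≈ √(Ka·C₀) = 1.44 × 10^-3 M.
Check: 0.9% ionized — well under 5%, approximation valid.
pH = −log[H+] = −log(1.44 × 10^-3) = 2.84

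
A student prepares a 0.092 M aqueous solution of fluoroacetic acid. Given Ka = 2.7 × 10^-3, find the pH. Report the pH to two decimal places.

FCH2COOH ⇌ FCH2COO- + H+
Ka = [H+]²/(0.092 − [H+]) = 2.7 × 10^-3
[H+] is not negligible relative to C₀; solve [H+]² + 0.0027·[H+] − 0.000248 = 0.
[H+] = (−Ka + √(Ka² + 4·Ka·C₀))/2 = 1.45 × 10^-2 M
pH = −log(1.45 × 10^-2) = 1.84

pH = 1.84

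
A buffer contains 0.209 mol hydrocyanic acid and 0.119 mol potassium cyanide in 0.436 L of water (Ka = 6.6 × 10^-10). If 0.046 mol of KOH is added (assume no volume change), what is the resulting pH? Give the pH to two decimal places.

pH = 9.19

OH- converts HCN to CN-: HCN → 0.163 mol, CN- → 0.165 mol.
pKa = −log(6.6 × 10^-10) = 9.180
pH = pKa + log([A⁻]/[HA]) = 9.180 + log(0.165/0.163) = 9.180 +0.005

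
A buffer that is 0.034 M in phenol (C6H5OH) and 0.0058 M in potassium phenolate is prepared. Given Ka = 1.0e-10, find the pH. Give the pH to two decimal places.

pKa = −log(1.0 × 10^-10) = 10.000
Henderson–Hasselbalch: pH = pKa + log([C6H5O-]/[C6H5OH]) = 10.000 + log(0.0058/0.034)
pH = 10.000 + (-0.768) = 9.23

pH = 9.23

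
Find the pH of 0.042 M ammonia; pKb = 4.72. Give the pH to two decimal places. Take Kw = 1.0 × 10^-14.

NH3 + H2O ⇌ NH4+ + OH-
Kb = 10^(−4.72) = 1.91 × 10^-5
Kb = [OH-]²/(0.042 − [OH-]) = 1.91 × 10^-5
Neglecting [OH-] in the denominator: [OH-] = √(1.91 × 10^-5 × 0.042) = 8.96 × 10^-4 M
pOH = −log(8.96 × 10^-4) = 3.05; pH = 14.00 − 3.05 = 10.95

pH = 10.95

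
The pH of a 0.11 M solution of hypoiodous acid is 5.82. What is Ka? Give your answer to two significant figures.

[H+] = 10^(-5.82) = 1.51 × 10^-6 M
At equilibrium [HA] = 0.11 − 1.51 × 10^-6 = 1.10 × 10^-1 M
Ka = [H+][A-]/[HA] = (1.51 × 10^-6)² / 1.10 × 10^-1 = 2.1 × 10^-11

Ka = 2.1 × 10^-11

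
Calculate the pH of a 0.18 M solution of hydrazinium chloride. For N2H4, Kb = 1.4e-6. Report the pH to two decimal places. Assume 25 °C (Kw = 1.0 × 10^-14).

N2H5+ is the conjugate acid of the weak base N2H4.
Ka = Kw/Kb = 1.0×10^-14 / 1.4 × 10^-6 = 7.14 × 10^-9
Ka = x²/(0.18 − x) = 7.14 × 10^-9
Assume x ≪ 0.18: x ≈ √(7.14 × 10^-9 × 0.18) = 3.58 × 10^-5 M
Check: 0.02% ionized — well under 5%, approximation valid.
pH = −log(3.58 × 10^-5) = 4.45

pH = 4.45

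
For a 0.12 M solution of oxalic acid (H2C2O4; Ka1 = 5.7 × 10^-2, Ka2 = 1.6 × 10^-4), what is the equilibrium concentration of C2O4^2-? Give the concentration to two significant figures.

First ionization gives [H+] ≈ [HC2O4-] = 5.90 × 10^-2 M.
Second step: Ka2 = [H+][C2O4^2-]/[HC2O4-] ≈ [C2O4^2-] (since [H+] ≈ [HC2O4-]).
So [C2O4^2-] ≈ Ka2.

1.6 × 10^-4 M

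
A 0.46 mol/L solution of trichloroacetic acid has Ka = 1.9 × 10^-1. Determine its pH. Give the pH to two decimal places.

Cl3CCOOH ⇌ Cl3CCOO- + H+
From the ICE table, Ka = x²/(0.46 − x) = 1.9 × 10^-1.
The 5% rule fails; solving x² + Ka·x − Ka·C₀ = 0 exactly:
x = (−Ka + √(Ka² + 4·Ka·C₀))/2 = 2.16 × 10^-1 M
pH = −log[H+] = −log(2.16 × 10^-1) = 0.67

pH = 0.67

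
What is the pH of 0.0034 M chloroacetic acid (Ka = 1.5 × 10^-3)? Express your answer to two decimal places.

ClCH2COOH ⇌ ClCH2COO- + H+
Ka = [H+]²/(0.0034 − [H+]) = 1.5 × 10^-3
[H+] is not negligible relative to C₀; solve [H+]² + 0.0015·[H+] − 5.1e-06 = 0.
[H+] = [−0.0015 + √(0.0015² + 2.04e-05)]/2 = 1.63 × 10^-3 M
pH = −log[H+] = −log(1.63 × 10^-3) = 2.79

pH = 2.79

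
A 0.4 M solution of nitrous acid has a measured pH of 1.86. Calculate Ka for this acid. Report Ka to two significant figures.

[H+] = 10^(-1.86) = 1.38 × 10^-2 M
At equilibrium [HA] = 0.4 − 1.38 × 10^-2 = 3.86 × 10^-1 M
Ka = [H+][A-]/[HA] = (1.38 × 10^-2)² / 3.86 × 10^-1 = 4.9 × 10^-4

Ka = 4.9 × 10^-4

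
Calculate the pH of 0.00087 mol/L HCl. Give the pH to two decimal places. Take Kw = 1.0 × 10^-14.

HCl is a strong acid and dissociates completely, so [H+] = 0.00087 M.
pH = -log(0.00087) = 3.06

pH = 3.06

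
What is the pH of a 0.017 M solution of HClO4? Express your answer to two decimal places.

HClO4 is a strong acid and dissociates completely, so [H+] = 0.017 M.
pH = -log(0.017) = 1.77

pH = 1.77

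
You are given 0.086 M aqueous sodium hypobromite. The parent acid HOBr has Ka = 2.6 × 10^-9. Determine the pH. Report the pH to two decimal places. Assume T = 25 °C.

pH = 10.76

OBr- is the conjugate base of the weak acid HOBr.
Kb = Kw/Ka = 1.0×10^-14 / 2.6 × 10^-9 = 3.85 × 10^-6
Kb = x²/(0.086 − x) = 3.85 × 10^-6
Since Kb ≪ C₀, x ≈ √(Kb·C₀) = 5.75 × 10^-4 M.
(x/C₀ = 0.67% < 5%, so the approximation holds.)
pOH = 3.24, so pH = 14.00 − pOH = 10.76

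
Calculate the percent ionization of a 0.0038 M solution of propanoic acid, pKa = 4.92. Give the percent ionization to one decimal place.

CH3CH2COOH ⇌ CH3CH2COO- + H+; let x = [H+] at equilibrium.
Ka = 10^(−4.92) = 1.20 × 10^-5
Solve x² + 1.2e-05x − 4.56e-08 = 0 → x = 2.08 × 10^-4 M
% ionization = x/C₀ × 100% = 2.08 × 10^-4/0.0038 × 100% = 5.5%

5.5%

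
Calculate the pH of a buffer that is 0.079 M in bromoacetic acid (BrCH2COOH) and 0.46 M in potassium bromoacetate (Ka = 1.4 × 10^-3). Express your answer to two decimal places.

pH = 3.62

pKa = −log(1.4 × 10^-3) = 2.854
Using pH = pKa + log([base]/[acid]) with [base]/[acid] = 0.46/0.079:
pH = 2.854 + (+0.765) = 3.62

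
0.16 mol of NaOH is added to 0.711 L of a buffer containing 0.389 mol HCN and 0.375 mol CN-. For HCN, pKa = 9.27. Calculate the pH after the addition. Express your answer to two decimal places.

After neutralization: n(HCN) = 0.229 mol, n(CN-) = 0.535 mol.
pH = pKa + log(n_CN-/n_HCN) = 9.27 + log(0.535/0.229) = 9.27 + (+0.369)

pH = 9.64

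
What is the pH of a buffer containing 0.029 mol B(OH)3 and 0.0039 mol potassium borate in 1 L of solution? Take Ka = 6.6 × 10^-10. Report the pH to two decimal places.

pKa = −log(6.6 × 10^-10) = 9.180
pH = pKa + log([A⁻]/[HA]) = 9.180 + log(0.0039/0.029)
pH = 9.180 + (-0.871) = 8.31

pH = 8.31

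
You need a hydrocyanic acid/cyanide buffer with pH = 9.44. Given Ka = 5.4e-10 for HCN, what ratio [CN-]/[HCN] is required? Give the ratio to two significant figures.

pKa = -log(5.4 × 10^-10) = 9.268
pH = pKa + log(r) ⇒ log(r) = 9.44 − 9.268 = +0.172
r = [CN-]/[HCN] = 10^(+0.172) = 1.49

ratio = 1.5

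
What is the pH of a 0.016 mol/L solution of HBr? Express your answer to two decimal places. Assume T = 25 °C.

HBr is a strong acid and dissociates completely, so [H+] = 0.016 M.
pH = -log(0.016) = 1.80

pH = 1.80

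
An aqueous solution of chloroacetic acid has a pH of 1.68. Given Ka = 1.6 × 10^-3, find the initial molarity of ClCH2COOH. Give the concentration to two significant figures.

C₀ = 2.9 × 10^-1 M

[H+] = 10^(-1.68) = 2.09 × 10^-2 M = x
Ka = x²/(C₀ − x) ⇒ C₀ = x + x²/Ka
C₀ = 2.09 × 10^-2 + (2.09 × 10^-2)²/(1.6 × 10^-3) = 2.94 × 10^-1 M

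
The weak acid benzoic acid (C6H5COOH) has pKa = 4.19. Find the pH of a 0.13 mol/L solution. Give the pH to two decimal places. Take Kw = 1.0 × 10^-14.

pH = 2.54

C6H5COOH ⇌ C6H5COO- + H+
Ka = 10^(−4.19) = 6.46 × 10^-5
From the ICE table, Ka = [H+]²/(0.13 − [H+]) = 6.46 × 10^-5.
Neglecting [H+] in the denominator: [H+] = √(6.46 × 10^-5 × 0.13) = 2.90 × 10^-3 M
pH = −log[H+] = −log(2.90 × 10^-3) = 2.54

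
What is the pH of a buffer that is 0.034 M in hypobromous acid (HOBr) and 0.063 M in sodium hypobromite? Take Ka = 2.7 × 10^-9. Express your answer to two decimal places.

pH = 8.84

pKa = −log(2.7 × 10^-9) = 8.569
Using pH = pKa + log([base]/[acid]) with [base]/[acid] = 0.063/0.034:
pH = 8.569 + (+0.268) = 8.84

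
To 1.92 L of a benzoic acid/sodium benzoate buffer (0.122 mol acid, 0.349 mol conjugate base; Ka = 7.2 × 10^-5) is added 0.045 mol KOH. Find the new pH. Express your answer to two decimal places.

pH = 4.85

After neutralization: n(C6H5COOH) = 0.077 mol, n(C6H5COO-) = 0.394 mol.
pKa = −log(7.2 × 10^-5) = 4.143
pH = pKa + log([A⁻]/[HA]) = 4.143 + log(0.394/0.077) = 4.143 +0.709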